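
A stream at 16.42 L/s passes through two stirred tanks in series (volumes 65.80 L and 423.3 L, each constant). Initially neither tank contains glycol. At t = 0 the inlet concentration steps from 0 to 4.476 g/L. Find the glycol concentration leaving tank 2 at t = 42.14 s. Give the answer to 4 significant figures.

Species balance on tank i: dCᵢ/dt = (Cᵢ₋₁ − Cᵢ)/τᵢ with τᵢ = Vᵢ/Q.
τ₁ = 65.80/16.42 = 4.00731 s; τ₂ = 423.3/16.42 = 25.7795 s.
Tank 1: C₁ = C_in(1 − e^(−t/τ₁)). Tank 2 (τ₁ ≠ τ₂): C₂ = C_in[1 − (τ₁ e^(−t/τ₁) − τ₂ e^(−t/τ₂))/(τ₁ − τ₂)].
At t = 42.14: e^(−t/τ₁) = 2.71051e-05, e^(−t/τ₂) = 0.195025.
C₂ = 4.476·[1 − (4.00731·2.71051e-05 − 25.7795·0.195025)/(-21.7722)] = 4.476·0.769085 = 3.44242 g/L.

3.442 g/L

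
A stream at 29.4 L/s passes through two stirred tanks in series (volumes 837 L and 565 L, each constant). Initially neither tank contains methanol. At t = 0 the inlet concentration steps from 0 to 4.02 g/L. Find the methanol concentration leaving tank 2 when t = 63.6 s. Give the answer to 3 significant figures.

Time constants: τᵢ = Vᵢ/Q for each well-mixed tank.
τ₁ = 837/29.4 = 28.469 s; τ₂ = 565/29.4 = 19.218 s.
Tank 1: C₁ = C_in(1 − e^(−t/τ₁)). Tank 2 (τ₁ ≠ τ₂): C₂ = C_in[1 − (τ₁ e^(−t/τ₁) − τ₂ e^(−t/τ₂))/(τ₁ − τ₂)].
At t = 63.6: e^(−t/τ₁) = 0.10710, e^(−t/τ₂) = 0.036536.
C₂ = 4.02·[1 − (28.469·0.10710 − 19.218·0.036536)/(9.2517)] = 4.02·0.74632 = 3.0002 g/L.

3.00 g/L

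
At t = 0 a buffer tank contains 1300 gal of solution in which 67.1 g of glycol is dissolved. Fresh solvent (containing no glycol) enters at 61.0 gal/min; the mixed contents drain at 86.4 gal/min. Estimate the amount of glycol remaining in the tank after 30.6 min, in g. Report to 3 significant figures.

Let m(t) be the amount of glycol. Volume: V(t) = V₀ + (Q_in − Q_out) t = 1300 − 25.400 t; V(30.6) = 522.76 gal.
No glycol enters, so dm/dt = −Q_out · (m/V).
Separate: dm/m = −Q_out dt/V(t) ⇒ ln(m/m₀) = −(Q_out/(Q_in−Q_out)) ln(V/V₀).
m = m₀ (V₀/V)^(Q_out/(Q_in−Q_out)) = 67.1 × (1300/522.76)^(-3.4016) = 3.0264 g.

3.03 g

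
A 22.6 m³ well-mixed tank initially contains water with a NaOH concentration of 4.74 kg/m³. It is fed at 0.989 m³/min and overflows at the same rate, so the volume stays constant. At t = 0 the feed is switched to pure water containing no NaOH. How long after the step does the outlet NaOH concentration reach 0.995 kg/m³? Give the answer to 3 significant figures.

35.7 min

Species balance: V dC/dt = Q(C_in − C) ⇒ τ = V/Q = 22.851 min.
C(t) = C_in + (C₀ − C_in) e^(−t/τ). Set C = 0.995 and solve for t:
e^(−t/τ) = (C − C_in)/(C₀ − C_in) = (0.995 − 0)/(4.74 − 0) = 0.20992
t = −τ ln(…) = 22.851 × 1.5610 = 35.672 min.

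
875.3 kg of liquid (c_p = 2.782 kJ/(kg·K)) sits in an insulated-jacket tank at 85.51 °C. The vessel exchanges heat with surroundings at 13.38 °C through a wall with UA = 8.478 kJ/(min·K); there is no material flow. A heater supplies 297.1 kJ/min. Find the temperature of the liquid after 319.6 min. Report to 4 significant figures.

Lumped-capacitance energy balance: M c_p dT/dt = UA(T_amb − T) + Q̇.
dT/dt = (T_ss − T)/τ with T_ss = T_amb + Q̇/UA = 13.38 + 297.1/8.478 = 48.4236 °C, τ = M c_p/UA = 875.3·2.782/8.478 = 287.224 min.
This is linear first-order; T(t) = T_ss + (T₀ − T_ss) e^(−t/τ).
T(319.6) = 48.4236 + (37.0864)·0.328664 = 60.6126 °C.

60.61 °C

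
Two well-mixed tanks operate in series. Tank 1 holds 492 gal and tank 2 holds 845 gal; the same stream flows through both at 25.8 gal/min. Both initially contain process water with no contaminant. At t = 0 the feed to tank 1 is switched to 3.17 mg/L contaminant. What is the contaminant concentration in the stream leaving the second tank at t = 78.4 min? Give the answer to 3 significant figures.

Each tank obeys Vᵢ dCᵢ/dt = Q(Cᵢ₋₁ − Cᵢ), so τᵢ = Vᵢ/Q.
τ₁ = 492/25.8 = 19.070 min; τ₂ = 845/25.8 = 32.752 min.
Solving the cascade with C₁(0)=C₂(0)=0 gives C₂(t) = C_in[1 − (τ₁ e^(−t/τ₁) − τ₂ e^(−t/τ₂))/(τ₁ − τ₂)].
At t = 78.4: e^(−t/τ₁) = 0.016388, e^(−t/τ₂) = 0.091287.
C₂ = 3.17·[1 − (19.070·0.016388 − 32.752·0.091287)/(-13.682)] = 3.17·0.80432 = 2.5497 mg/L.

2.55 mg/L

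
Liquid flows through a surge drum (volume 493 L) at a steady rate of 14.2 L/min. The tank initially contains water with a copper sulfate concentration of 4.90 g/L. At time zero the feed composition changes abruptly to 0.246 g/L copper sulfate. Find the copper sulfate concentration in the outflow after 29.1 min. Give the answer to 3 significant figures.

2.26 g/L

Accumulation = in − out for the solute gives V dC/dt = Q(C_in − C).
So dC/dt = (C_in − C)/τ with τ = V/Q = 493/14.2 = 34.718 min.
C approaches C_in exponentially: C(t) = C_in + (C₀ − C_in) e^(−t/τ).
C(29.1) = 0.246 + (4.90 − 0.246)·e^(−29.1/34.718) = 0.246 + (4.6540)·0.43250 = 2.2589 g/L.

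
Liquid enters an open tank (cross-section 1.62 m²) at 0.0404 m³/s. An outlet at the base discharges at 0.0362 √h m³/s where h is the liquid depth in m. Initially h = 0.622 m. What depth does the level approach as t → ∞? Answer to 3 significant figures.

A dh/dt = Q_in − 0.0362 √h. Steady state requires inflow = outflow:
Q_in = 0.0362 √h_ss ⇒ √h_ss = 0.0404/0.0362 = 1.1160.
h_ss = 1.1160² = 1.2455 m. (Since h₀ = 0.622 m < h_ss, the level will rise toward this value.)

1.25 m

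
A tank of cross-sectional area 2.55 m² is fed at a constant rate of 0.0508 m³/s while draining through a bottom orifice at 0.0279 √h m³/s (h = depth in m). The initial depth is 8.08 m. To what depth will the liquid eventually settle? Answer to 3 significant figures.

A dh/dt = Q_in − 0.0279 √h. Steady state requires inflow = outflow:
Q_in = 0.0279 √h_ss ⇒ √h_ss = 0.0508/0.0279 = 1.8208.
h_ss = 1.8208² = 3.3153 m. (Since h₀ = 8.08 m > h_ss, the level will fall toward this value.)

3.32 m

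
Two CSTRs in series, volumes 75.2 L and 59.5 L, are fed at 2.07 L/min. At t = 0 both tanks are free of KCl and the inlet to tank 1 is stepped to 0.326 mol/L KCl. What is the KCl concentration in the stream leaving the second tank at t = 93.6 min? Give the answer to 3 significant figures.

Species balance on tank i: dCᵢ/dt = (Cᵢ₋₁ − Cᵢ)/τᵢ with τᵢ = Vᵢ/Q.
τ₁ = 75.2/2.07 = 36.329 min; τ₂ = 59.5/2.07 = 28.744 min.
Tank 1: C₁ = C_in(1 − e^(−t/τ₁)). Tank 2 (τ₁ ≠ τ₂): C₂ = C_in[1 − (τ₁ e^(−t/τ₁) − τ₂ e^(−t/τ₂))/(τ₁ − τ₂)].
At t = 93.6: e^(−t/τ₁) = 0.076040, e^(−t/τ₂) = 0.038529.
C₂ = 0.326·[1 − (36.329·0.076040 − 28.744·0.038529)/(7.5845)] = 0.326·0.78180 = 0.25487 mol/L.

0.255 mol/L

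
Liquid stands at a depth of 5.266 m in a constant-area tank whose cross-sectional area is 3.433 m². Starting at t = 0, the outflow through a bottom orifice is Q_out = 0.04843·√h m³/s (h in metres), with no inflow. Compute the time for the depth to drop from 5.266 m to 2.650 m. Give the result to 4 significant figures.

With no inflow, A dh/dt = −0.04843 √h.
Separate and integrate: 2(√h − √h₀) = −(0.04843/A) t.
t = 2A(√h₀ − √h)/0.04843 = 2·3.433·(√5.266 − √2.650)/0.04843
  = 6.86600 × (2.29478 − 1.62788) / 0.04843 = 94.5467 s.

94.55 s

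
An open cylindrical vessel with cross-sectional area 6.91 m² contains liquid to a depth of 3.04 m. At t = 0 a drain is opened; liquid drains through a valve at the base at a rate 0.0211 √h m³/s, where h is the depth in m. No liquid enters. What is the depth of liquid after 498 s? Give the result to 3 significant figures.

A dh/dt = −Q_out = −0.0211 √h.
Separate and integrate: 2(√h − √h₀) = −(0.0211/A) t.
√h = √3.04 − 0.0211·498/(2·6.91) = 1.7436 − 0.76033 = 0.98323.
h = 0.98323² = 0.96673 m.

0.967 m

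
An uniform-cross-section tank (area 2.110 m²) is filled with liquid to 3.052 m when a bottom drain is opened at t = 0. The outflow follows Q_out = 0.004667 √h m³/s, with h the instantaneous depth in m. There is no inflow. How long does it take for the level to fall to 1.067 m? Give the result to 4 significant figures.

A dh/dt = −Q_out = −0.004667 √h.
This is separable: 2 d(√h)/dt = −0.004667/A, so √h = √h₀ − (0.004667/(2A)) t.
t = 2A(√h₀ − √h)/0.004667 = 2·2.110·(√3.052 − √1.067)/0.004667
  = 4.22000 × (1.74700 − 1.03296) / 0.004667 = 645.651 s.

645.7 s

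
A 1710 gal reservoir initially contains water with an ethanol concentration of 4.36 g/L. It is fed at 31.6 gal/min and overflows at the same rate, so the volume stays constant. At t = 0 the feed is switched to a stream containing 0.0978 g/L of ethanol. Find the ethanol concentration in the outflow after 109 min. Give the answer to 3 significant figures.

0.666 g/L

Accumulation = in − out for the solute gives V dC/dt = Q(C_in − C).
Time constant τ = V/Q = 1710/31.6 = 54.114 min.
Solution: C(t) = C_in + (C₀ − C_in) e^(−t/τ).
C(109) = 0.0978 + (4.36 − 0.0978)·e^(−109/54.114) = 0.0978 + (4.2622)·0.13342 = 0.66645 g/L.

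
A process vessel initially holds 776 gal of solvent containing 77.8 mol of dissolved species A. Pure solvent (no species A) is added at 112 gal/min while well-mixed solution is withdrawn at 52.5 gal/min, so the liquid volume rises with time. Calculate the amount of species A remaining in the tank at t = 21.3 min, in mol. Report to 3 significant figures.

33.1 mol

Let m(t) be the amount of species A. Volume: V(t) = V₀ + (Q_in − Q_out) t = 776 + 59.500 t; V(21.3) = 2043.4 gal.
No species A enters, so dm/dt = −Q_out · (m/V).
dm/m = −Q_out dt/(V₀ + 59.500 t); integrating gives ln(m/m₀) = −(Q_out/(Q_in−Q_out)) ln(V/V₀).
m = m₀ (V₀/V)^(Q_out/(Q_in−Q_out)) = 77.8 × (776/2043.4)^(0.88235) = 33.111 mol.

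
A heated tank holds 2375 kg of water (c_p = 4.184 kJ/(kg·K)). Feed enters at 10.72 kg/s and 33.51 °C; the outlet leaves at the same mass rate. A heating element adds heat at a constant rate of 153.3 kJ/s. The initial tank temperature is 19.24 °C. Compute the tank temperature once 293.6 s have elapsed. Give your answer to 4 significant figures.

32.23 °C

M c_p dT/dt = ṁ c_p (T_in − T) + Q̇.
Rearrange: dT/dt = (T_ss − T)/τ with τ = M/ṁ = 221.549 s and T_ss = T_in + Q̇/(ṁ c_p) = 36.9279 °C.
This is linear first-order; T(t) = T_ss + (T₀ − T_ss) e^(−t/τ).
T(293.6) = 36.9279 + (-17.6879)·e^(−293.6/221.549) = 36.9279 + (-17.6879)·0.265745 = 32.2274 °C.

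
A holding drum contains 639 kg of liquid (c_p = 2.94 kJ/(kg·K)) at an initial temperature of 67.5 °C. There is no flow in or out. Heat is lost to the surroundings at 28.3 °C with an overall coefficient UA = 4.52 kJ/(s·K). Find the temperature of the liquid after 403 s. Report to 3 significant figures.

43.2 °C

Lumped-capacitance energy balance: M c_p dT/dt = UA(T_amb − T).
dT/dt = (T_ss − T)/τ with T_ss = T_amb = 28.300 °C, τ = M c_p/UA = 639·2.94/4.52 = 415.63 s.
Integrating: T(t) = T_ss + (T₀ − T_ss) e^(−t/τ).
T(403) = 28.300 + (39.200)·0.37923 = 43.166 °C.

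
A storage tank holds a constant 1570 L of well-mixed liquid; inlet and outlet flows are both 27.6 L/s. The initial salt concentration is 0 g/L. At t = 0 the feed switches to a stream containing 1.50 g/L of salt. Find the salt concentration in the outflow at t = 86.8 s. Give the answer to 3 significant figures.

1.17 g/L

Mass balance on the solute (V constant): V dC/dt = Q(C_in − C).
Rewrite as dC/dt + C/τ = C_in/τ, τ = V/Q = 56.884 s.
This is linear first-order; C(t) = C_in + (C₀ − C_in) e^(−t/τ).
C(86.8) = 1.50 + (0 − 1.50)·e^(−86.8/56.884) = 1.50 + (-1.5000)·0.21742 = 1.1739 g/L.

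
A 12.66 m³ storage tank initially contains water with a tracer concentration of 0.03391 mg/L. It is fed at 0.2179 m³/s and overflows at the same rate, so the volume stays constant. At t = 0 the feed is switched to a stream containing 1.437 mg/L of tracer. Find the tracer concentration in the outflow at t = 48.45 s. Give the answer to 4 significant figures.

Mass balance on the solute (V constant): V dC/dt = Q(C_in − C).
Rewrite as dC/dt + C/τ = C_in/τ, τ = V/Q = 58.1000 s.
Solution: C(t) = C_in + (C₀ − C_in) e^(−t/τ).
C(48.45) = 1.437 + (0.03391 − 1.437)·e^(−48.45/58.1000) = 1.437 + (-1.40309)·0.434349 = 0.827569 mg/L.

0.8276 mg/L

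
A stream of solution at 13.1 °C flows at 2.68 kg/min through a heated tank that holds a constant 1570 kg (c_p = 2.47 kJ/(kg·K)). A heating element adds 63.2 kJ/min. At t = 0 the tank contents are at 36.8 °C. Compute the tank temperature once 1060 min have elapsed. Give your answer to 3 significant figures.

M c_p dT/dt = ṁ c_p (T_in − T) + Q̇.
Rearrange: dT/dt = (T_ss − T)/τ with τ = M/ṁ = 585.82 min and T_ss = T_in + Q̇/(ṁ c_p) = 22.647 °C.
Solution: T(t) = T_ss + (T₀ − T_ss) e^(−t/τ).
T(1060) = 22.647 + (14.153)·e^(−1060/585.82) = 22.647 + (14.153)·0.16375 = 24.965 °C.

25.0 °C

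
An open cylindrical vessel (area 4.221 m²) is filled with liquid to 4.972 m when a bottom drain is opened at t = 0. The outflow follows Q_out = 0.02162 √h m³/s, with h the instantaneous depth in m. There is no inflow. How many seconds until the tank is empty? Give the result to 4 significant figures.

870.7 s

With no inflow, A dh/dt = −0.02162 √h.
Separate and integrate: 2(√h − √h₀) = −(0.02162/A) t.
Tank is empty when √h = 0: t_empty = 2A√h₀/0.02162.
t_empty = 2·4.221·√4.972/0.02162 = 8.44200·2.22980/0.02162 = 870.673 s.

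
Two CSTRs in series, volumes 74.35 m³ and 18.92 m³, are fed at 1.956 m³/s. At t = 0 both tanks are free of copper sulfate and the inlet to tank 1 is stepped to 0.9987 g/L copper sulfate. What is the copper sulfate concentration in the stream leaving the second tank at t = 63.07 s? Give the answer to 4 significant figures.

0.7443 g/L

Time constants: τᵢ = Vᵢ/Q for each well-mixed tank.
τ₁ = 74.35/1.956 = 38.0112 s; τ₂ = 18.92/1.956 = 9.67280 s.
Tank 1: C₁ = C_in(1 − e^(−t/τ₁)). Tank 2 (τ₁ ≠ τ₂): C₂ = C_in[1 − (τ₁ e^(−t/τ₁) − τ₂ e^(−t/τ₂))/(τ₁ − τ₂)].
At t = 63.07: e^(−t/τ₁) = 0.190282, e^(−t/τ₂) = 0.00147316.
C₂ = 0.9987·[1 − (38.0112·0.190282 − 9.67280·0.00147316)/(28.3384)] = 0.9987·0.745271 = 0.744302 g/L.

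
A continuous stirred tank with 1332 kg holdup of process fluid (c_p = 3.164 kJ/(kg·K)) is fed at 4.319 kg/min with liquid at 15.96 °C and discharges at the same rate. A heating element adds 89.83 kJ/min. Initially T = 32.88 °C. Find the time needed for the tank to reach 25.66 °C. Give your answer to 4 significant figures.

First-law balance (no shaft work): M c_p dT/dt = ṁ c_p (T_in − T) + 89.83.
τ = M/ṁ = 308.405 min; T_ss = T_in + Q̇/(ṁ c_p) = 22.5336 °C.
T(t) = T_ss + (T₀ − T_ss) e^(−t/τ). Set T = 25.66:
e^(−t/τ) = (25.66 − 22.5336)/(32.88 − 22.5336) = 0.302174
t = −308.405 · ln(0.302174) = 369.084 min.

369.1 min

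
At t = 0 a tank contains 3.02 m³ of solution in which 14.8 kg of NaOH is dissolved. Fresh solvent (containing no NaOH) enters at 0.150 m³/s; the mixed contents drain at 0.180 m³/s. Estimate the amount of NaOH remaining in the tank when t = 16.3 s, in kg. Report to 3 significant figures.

Total volume: dV/dt = Q_in − Q_out = -0.030000 m³/s, so V(t) = 3.02 − 0.030000 t and V(16.3) = 2.5310 m³.
Species balance (pure solvent in): dm/dt = −Q_out · m/V(t).
dm/m = −Q_out dt/(V₀ − 0.030000 t); integrating gives ln(m/m₀) = −(Q_out/(Q_in−Q_out)) ln(V/V₀).
m = m₀ (V₀/V)^(Q_out/(Q_in−Q_out)) = 14.8 × (3.02/2.5310)^(-6.0000) = 5.1283 kg.

5.13 kg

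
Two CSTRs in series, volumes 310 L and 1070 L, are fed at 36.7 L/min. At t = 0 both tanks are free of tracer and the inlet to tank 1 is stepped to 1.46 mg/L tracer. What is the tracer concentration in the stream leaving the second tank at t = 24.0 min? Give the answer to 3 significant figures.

0.592 mg/L

Each tank obeys Vᵢ dCᵢ/dt = Q(Cᵢ₋₁ − Cᵢ), so τᵢ = Vᵢ/Q.
τ₁ = 310/36.7 = 8.4469 min; τ₂ = 1070/36.7 = 29.155 min.
Solving the cascade with C₁(0)=C₂(0)=0 gives C₂(t) = C_in[1 − (τ₁ e^(−t/τ₁) − τ₂ e^(−t/τ₂))/(τ₁ − τ₂)].
At t = 24.0: e^(−t/τ₁) = 0.058350, e^(−t/τ₂) = 0.43903.
C₂ = 1.46·[1 − (8.4469·0.058350 − 29.155·0.43903)/(-20.708)] = 1.46·0.40569 = 0.59230 mg/L.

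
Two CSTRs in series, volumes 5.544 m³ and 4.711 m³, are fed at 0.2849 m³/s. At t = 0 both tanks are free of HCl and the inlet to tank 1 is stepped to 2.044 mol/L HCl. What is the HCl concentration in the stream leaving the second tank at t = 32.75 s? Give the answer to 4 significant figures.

1.111 mol/L

Each tank obeys Vᵢ dCᵢ/dt = Q(Cᵢ₋₁ − Cᵢ), so τᵢ = Vᵢ/Q.
τ₁ = 5.544/0.2849 = 19.4595 s; τ₂ = 4.711/0.2849 = 16.5356 s.
Solving the cascade with C₁(0)=C₂(0)=0 gives C₂(t) = C_in[1 − (τ₁ e^(−t/τ₁) − τ₂ e^(−t/τ₂))/(τ₁ − τ₂)].
At t = 32.75: e^(−t/τ₁) = 0.185818, e^(−t/τ₂) = 0.137990.
C₂ = 2.044·[1 − (19.4595·0.185818 − 16.5356·0.137990)/(2.92383)] = 2.044·0.543692 = 1.11131 mol/L.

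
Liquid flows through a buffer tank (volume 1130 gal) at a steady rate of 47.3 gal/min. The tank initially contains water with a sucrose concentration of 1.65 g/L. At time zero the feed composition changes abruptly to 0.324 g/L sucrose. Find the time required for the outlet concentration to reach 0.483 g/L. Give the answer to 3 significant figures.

50.7 min

Mass balance on the solute (V constant): V dC/dt = Q(C_in − C), so τ = V/Q = 23.890 min.
C(t) = C_in + (C₀ − C_in) e^(−t/τ). Set C = 0.483 and solve for t:
e^(−t/τ) = (C − C_in)/(C₀ − C_in) = (0.483 − 0.324)/(1.65 − 0.324) = 0.11991
t = −τ ln(…) = 23.890 × 2.1210 = 50.671 min.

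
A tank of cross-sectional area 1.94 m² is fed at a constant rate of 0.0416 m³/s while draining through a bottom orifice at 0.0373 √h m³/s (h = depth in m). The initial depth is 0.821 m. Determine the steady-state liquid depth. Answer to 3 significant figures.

1.24 m

Volume balance on the tank: A dh/dt = Q_in − 0.0373 √h. At steady state dh/dt = 0:
Q_in = 0.0373 √h_ss ⇒ √h_ss = 0.0416/0.0373 = 1.1153.
h_ss = 1.1153² = 1.2439 m. (Since h₀ = 0.821 m < h_ss, the level will rise toward this value.)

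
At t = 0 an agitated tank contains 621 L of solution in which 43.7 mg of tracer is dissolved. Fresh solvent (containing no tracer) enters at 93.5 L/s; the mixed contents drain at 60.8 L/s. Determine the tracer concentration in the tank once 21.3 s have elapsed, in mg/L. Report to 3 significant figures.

0.00819 mg/L

Let m(t) be the amount of tracer. Volume: V(t) = V₀ + (Q_in − Q_out) t = 621 + 32.700 t; V(21.3) = 1317.5 L.
Species balance (pure solvent in): dm/dt = −Q_out · m/V(t).
Separate: dm/m = −Q_out dt/V(t) ⇒ ln(m/m₀) = −(Q_out/(Q_in−Q_out)) ln(V/V₀).
m = m₀ (V₀/V)^(Q_out/(Q_in−Q_out)) = 43.7 × (621/1317.5)^(1.8593) = 10.792 mg.
C = m/V = 10.792/1317.5 = 0.0081913 mg/L.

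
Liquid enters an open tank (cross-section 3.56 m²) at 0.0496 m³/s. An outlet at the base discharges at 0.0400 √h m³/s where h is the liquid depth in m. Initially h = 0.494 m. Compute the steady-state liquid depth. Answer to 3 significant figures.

1.54 m

Level balance: A dh/dt = 0.0496 − 0.0400 √h. Setting dh/dt = 0:
Q_in = 0.0400 √h_ss ⇒ √h_ss = 0.0496/0.0400 = 1.2400.
h_ss = 1.2400² = 1.5376 m. (Since h₀ = 0.494 m < h_ss, the level will rise toward this value.)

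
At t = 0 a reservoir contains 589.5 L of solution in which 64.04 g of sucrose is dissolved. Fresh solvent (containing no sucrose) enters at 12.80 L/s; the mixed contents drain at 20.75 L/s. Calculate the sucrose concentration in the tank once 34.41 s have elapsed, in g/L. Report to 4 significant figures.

Total volume: dV/dt = Q_in − Q_out = -7.95000 L/s, so V(t) = 589.5 − 7.95000 t and V(34.41) = 315.941 L.
No sucrose enters, so dm/dt = −Q_out · (m/V).
dm/m = −Q_out dt/(V₀ − 7.95000 t); integrating gives ln(m/m₀) = −(Q_out/(Q_in−Q_out)) ln(V/V₀).
m = m₀ (V₀/V)^(Q_out/(Q_in−Q_out)) = 64.04 × (589.5/315.941)^(-2.61006) = 12.5731 g.
C = m/V = 12.5731/315.941 = 0.0397957 g/L.

0.03980 g/L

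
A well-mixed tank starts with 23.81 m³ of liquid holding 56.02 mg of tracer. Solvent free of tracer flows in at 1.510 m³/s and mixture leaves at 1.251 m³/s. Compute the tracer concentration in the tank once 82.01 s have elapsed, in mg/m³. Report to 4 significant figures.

Let m(t) be the amount of tracer. Volume: V(t) = V₀ + (Q_in − Q_out) t = 23.81 + 0.259000 t; V(82.01) = 45.0506 m³.
Species balance (pure solvent in): dm/dt = −Q_out · m/V(t).
Separate: dm/m = −Q_out dt/V(t) ⇒ ln(m/m₀) = −(Q_out/(Q_in−Q_out)) ln(V/V₀).
m = m₀ (V₀/V)^(Q_out/(Q_in−Q_out)) = 56.02 × (23.81/45.0506)^(4.83012) = 2.57446 mg.
C = m/V = 2.57446/45.0506 = 0.0571459 mg/m³.

0.05715 mg/m³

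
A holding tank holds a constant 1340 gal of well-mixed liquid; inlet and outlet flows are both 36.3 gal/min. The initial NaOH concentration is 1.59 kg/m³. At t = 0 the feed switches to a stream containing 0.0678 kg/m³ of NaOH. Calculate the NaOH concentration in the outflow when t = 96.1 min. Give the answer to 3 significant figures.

Accumulation = in − out for the solute gives V dC/dt = Q(C_in − C).
Rewrite as dC/dt + C/τ = C_in/τ, τ = V/Q = 36.915 min.
C approaches C_in exponentially: C(t) = C_in + (C₀ − C_in) e^(−t/τ).
C(96.1) = 0.0678 + (1.59 − 0.0678)·e^(−96.1/36.915) = 0.0678 + (1.5222)·0.074028 = 0.18049 kg/m³.

0.180 kg/m³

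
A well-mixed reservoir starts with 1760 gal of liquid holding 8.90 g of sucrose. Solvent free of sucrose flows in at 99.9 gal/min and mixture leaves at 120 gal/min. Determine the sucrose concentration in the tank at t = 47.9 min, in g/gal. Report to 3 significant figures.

Let m(t) be the amount of sucrose. Volume: V(t) = V₀ + (Q_in − Q_out) t = 1760 − 20.100 t; V(47.9) = 797.21 gal.
Solute balance: dm/dt = 0 − Q_out C = −Q_out m/V(t).
Separate: dm/m = −Q_out dt/V(t) ⇒ ln(m/m₀) = −(Q_out/(Q_in−Q_out)) ln(V/V₀).
m = m₀ (V₀/V)^(Q_out/(Q_in−Q_out)) = 8.90 × (1760/797.21)^(-5.9701) = 0.078708 g.
C = m/V = 0.078708/797.21 = 9.8729e-05 g/gal.

9.87e-05 g/gal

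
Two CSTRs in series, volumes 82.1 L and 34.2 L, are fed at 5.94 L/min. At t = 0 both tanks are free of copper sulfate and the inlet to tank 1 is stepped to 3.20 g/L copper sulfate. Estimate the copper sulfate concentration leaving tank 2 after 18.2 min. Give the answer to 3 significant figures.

Each tank obeys Vᵢ dCᵢ/dt = Q(Cᵢ₋₁ − Cᵢ), so τᵢ = Vᵢ/Q.
τ₁ = 82.1/5.94 = 13.822 min; τ₂ = 34.2/5.94 = 5.7576 min.
Tank 1: C₁ = C_in(1 − e^(−t/τ₁)). Tank 2 (τ₁ ≠ τ₂): C₂ = C_in[1 − (τ₁ e^(−t/τ₁) − τ₂ e^(−t/τ₂))/(τ₁ − τ₂)].
At t = 18.2: e^(−t/τ₁) = 0.26800, e^(−t/τ₂) = 0.042381.
C₂ = 3.20·[1 − (13.822·0.26800 − 5.7576·0.042381)/(8.0640)] = 3.20·0.57092 = 1.8269 g/L.

1.83 g/L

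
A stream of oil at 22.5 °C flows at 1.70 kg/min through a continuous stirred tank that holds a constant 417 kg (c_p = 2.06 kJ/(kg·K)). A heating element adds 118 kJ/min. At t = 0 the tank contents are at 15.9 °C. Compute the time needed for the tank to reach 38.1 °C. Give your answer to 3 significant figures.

196 min

Energy balance: M c_p dT/dt = ṁ c_p (T_in − T) + 118.
τ = M/ṁ = 245.29 min; T_ss = T_in + Q̇/(ṁ c_p) = 56.195 °C.
T(t) = T_ss + (T₀ − T_ss) e^(−t/τ). Set T = 38.1:
e^(−t/τ) = (38.1 − 56.195)/(15.9 − 56.195) = 0.44906
t = −245.29 · ln(0.44906) = 196.38 min.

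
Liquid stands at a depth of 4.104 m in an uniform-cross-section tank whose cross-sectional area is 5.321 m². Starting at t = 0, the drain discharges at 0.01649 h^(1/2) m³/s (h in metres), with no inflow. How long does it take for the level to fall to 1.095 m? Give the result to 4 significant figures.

632.1 s

Mass balance (ρ constant): A dh/dt = −0.01649 √h.
∫ h^(−1/2) dh = −(0.01649/A) ∫ dt, giving 2√h = 2√h₀ − (0.01649/A) t.
t = 2A(√h₀ − √h)/0.01649 = 2·5.321·(√4.104 − √1.095)/0.01649
  = 10.6420 × (2.02583 − 1.04642) / 0.01649 = 632.073 s.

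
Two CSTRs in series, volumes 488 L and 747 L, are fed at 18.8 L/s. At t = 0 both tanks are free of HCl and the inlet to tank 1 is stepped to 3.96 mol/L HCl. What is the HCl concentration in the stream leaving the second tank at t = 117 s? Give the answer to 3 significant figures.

3.44 mol/L

Time constants: τᵢ = Vᵢ/Q for each well-mixed tank.
τ₁ = 488/18.8 = 25.957 s; τ₂ = 747/18.8 = 39.734 s.
Tank 1: C₁ = C_in(1 − e^(−t/τ₁)). Tank 2 (τ₁ ≠ τ₂): C₂ = C_in[1 − (τ₁ e^(−t/τ₁) − τ₂ e^(−t/τ₂))/(τ₁ − τ₂)].
At t = 117: e^(−t/τ₁) = 0.011027, e^(−t/τ₂) = 0.052624.
C₂ = 3.96·[1 − (25.957·0.011027 − 39.734·0.052624)/(-13.777)] = 3.96·0.86900 = 3.4412 mol/L.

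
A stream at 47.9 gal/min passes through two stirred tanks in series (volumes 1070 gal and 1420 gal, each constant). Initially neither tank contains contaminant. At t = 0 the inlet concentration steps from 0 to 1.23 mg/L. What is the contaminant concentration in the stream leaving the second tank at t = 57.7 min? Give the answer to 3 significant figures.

0.801 mg/L

Time constants: τᵢ = Vᵢ/Q for each well-mixed tank.
τ₁ = 1070/47.9 = 22.338 min; τ₂ = 1420/47.9 = 29.645 min.
Solving the cascade with C₁(0)=C₂(0)=0 gives C₂(t) = C_in[1 − (τ₁ e^(−t/τ₁) − τ₂ e^(−t/τ₂))/(τ₁ − τ₂)].
At t = 57.7: e^(−t/τ₁) = 0.075546, e^(−t/τ₂) = 0.14279.
C₂ = 1.23·[1 − (22.338·0.075546 − 29.645·0.14279)/(-7.3069)] = 1.23·0.65162 = 0.80150 mg/L.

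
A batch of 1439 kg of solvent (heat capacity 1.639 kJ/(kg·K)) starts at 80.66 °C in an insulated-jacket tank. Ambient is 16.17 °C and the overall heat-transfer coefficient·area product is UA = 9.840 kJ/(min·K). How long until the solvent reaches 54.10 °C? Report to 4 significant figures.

Unsteady energy balance on the tank contents: M c_p dT/dt = −UA(T − T_amb).
τ = M c_p/UA = 239.687 min; T_ss = T_amb = 16.1700 °C.
T(t) = T_ss + (T₀ − T_ss)e^(−t/τ); set T = 54.10:
t = −τ ln[(T − T_ss)/(T₀ − T_ss)] = −239.687 · ln(0.588153) = 127.218 min.

127.2 min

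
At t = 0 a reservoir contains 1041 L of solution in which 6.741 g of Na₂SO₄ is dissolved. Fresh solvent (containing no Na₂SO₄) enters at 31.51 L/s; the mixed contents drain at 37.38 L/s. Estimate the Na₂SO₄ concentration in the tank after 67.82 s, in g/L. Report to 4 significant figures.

0.0004872 g/L

Let m(t) be the amount of Na₂SO₄. Volume: V(t) = V₀ + (Q_in − Q_out) t = 1041 − 5.87000 t; V(67.82) = 642.897 L.
Solute balance: dm/dt = 0 − Q_out C = −Q_out m/V(t).
Separate: dm/m = −Q_out dt/V(t) ⇒ ln(m/m₀) = −(Q_out/(Q_in−Q_out)) ln(V/V₀).
m = m₀ (V₀/V)^(Q_out/(Q_in−Q_out)) = 6.741 × (1041/642.897)^(-6.36797) = 0.313218 g.
C = m/V = 0.313218/642.897 = 0.000487198 g/L.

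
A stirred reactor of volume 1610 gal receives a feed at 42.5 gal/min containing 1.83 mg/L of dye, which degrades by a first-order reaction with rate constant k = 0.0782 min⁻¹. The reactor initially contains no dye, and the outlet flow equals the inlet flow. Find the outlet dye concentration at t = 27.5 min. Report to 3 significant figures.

Species balance: V dC/dt = Q C_in − Q C − k V C.
This is linear with rate a = Q/V + k = 0.10460 min⁻¹.
C_ss = Q C_in/(Q + kV) = 0.46184 mg/L; C(t) = C_ss + (C₀ − C_ss) e^(−a t).
C(27.5) = 0.46184 + (-0.46184)·e^(−0.10460·27.5) = 0.46184 + (-0.46184)·0.056335 = 0.43582 mg/L.

0.436 mg/L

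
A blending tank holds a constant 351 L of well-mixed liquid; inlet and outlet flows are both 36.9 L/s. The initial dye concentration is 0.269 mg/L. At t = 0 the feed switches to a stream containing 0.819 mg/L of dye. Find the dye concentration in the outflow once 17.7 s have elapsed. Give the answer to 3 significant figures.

Transient balance on the dissolved component: V dC/dt = Q(C_in − C).
Rewrite as dC/dt + C/τ = C_in/τ, τ = V/Q = 9.5122 s.
This is linear first-order; C(t) = C_in + (C₀ − C_in) e^(−t/τ).
C(17.7) = 0.819 + (0.269 − 0.819)·e^(−17.7/9.5122) = 0.819 + (-0.55000)·0.15555 = 0.73345 mg/L.

0.733 mg/L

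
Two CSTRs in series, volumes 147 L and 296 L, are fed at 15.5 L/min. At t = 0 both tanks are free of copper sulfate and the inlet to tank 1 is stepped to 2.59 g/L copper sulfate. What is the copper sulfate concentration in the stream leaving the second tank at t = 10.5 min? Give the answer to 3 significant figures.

Each tank obeys Vᵢ dCᵢ/dt = Q(Cᵢ₋₁ − Cᵢ), so τᵢ = Vᵢ/Q.
τ₁ = 147/15.5 = 9.4839 min; τ₂ = 296/15.5 = 19.097 min.
Solving the cascade with C₁(0)=C₂(0)=0 gives C₂(t) = C_in[1 − (τ₁ e^(−t/τ₁) − τ₂ e^(−t/τ₂))/(τ₁ − τ₂)].
At t = 10.5: e^(−t/τ₁) = 0.33050, e^(−t/τ₂) = 0.57705.
C₂ = 2.59·[1 − (9.4839·0.33050 − 19.097·0.57705)/(-9.6129)] = 2.59·0.17972 = 0.46547 g/L.

0.465 g/L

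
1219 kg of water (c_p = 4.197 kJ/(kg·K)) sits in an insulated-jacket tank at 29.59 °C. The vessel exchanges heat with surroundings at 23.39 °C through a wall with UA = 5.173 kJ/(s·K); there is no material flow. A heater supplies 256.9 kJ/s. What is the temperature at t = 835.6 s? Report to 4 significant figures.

54.38 °C

First-law balance (no shaft work): M c_p dT/dt = −UA(T − T_amb) + Q̇.
dT/dt = (T_ss − T)/τ with T_ss = T_amb + Q̇/UA = 23.39 + 256.9/5.173 = 73.0517 °C, τ = M c_p/UA = 1219·4.197/5.173 = 989.009 s.
Solution: T(t) = T_ss + (T₀ − T_ss) e^(−t/τ).
T(835.6) = 73.0517 + (-43.4617)·0.429606 = 54.3803 °C.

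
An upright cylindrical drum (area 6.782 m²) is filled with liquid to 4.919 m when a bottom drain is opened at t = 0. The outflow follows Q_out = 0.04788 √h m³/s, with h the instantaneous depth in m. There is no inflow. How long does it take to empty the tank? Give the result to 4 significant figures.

Mass balance (ρ constant): A dh/dt = −0.04788 √h.
Separate and integrate: 2(√h − √h₀) = −(0.04788/A) t.
Tank is empty when √h = 0: t_empty = 2A√h₀/0.04788.
t_empty = 2·6.782·√4.919/0.04788 = 13.5640·2.21788/0.04788 = 628.307 s.

628.3 s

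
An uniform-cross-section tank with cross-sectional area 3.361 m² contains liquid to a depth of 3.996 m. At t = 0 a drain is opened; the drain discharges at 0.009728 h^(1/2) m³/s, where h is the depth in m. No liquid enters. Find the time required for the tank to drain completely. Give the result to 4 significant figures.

1381 s

With no inflow, A dh/dt = −0.009728 √h.
Separate and integrate: 2(√h − √h₀) = −(0.009728/A) t.
Set h = 0: 2√h₀ = (0.009728/A) t_empty ⇒ t_empty = 2A√h₀/0.009728.
t_empty = 2·3.361·√3.996/0.009728 = 6.72200·1.99900/0.009728 = 1381.30 s.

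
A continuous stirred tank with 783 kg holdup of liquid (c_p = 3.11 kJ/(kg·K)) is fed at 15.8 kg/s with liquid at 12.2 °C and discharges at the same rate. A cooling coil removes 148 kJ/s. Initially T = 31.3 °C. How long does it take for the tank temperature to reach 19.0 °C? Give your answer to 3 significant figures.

M c_p dT/dt = ṁ c_p (T_in − T) − Q̇.
τ = M/ṁ = 49.557 s; T_ss = T_in − Q̇/(ṁ c_p) = 9.1881 °C.
T(t) = T_ss + (T₀ − T_ss) e^(−t/τ). Set T = 19.0:
e^(−t/τ) = (19.0 − 9.1881)/(31.3 − 9.1881) = 0.44374
t = −49.557 · ln(0.44374) = 40.266 s.

40.3 s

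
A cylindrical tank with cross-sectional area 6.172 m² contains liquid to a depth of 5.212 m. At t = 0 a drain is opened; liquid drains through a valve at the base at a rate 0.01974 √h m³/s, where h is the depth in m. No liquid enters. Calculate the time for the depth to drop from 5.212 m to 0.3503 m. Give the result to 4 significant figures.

Volume balance on the tank: A dh/dt = −0.01974 √h.
This is separable: 2 d(√h)/dt = −0.01974/A, so √h = √h₀ − (0.01974/(2A)) t.
t = 2A(√h₀ − √h)/0.01974 = 2·6.172·(√5.212 − √0.3503)/0.01974
  = 12.3440 × (2.28298 − 0.591861) / 0.01974 = 1057.51 s.

1058 s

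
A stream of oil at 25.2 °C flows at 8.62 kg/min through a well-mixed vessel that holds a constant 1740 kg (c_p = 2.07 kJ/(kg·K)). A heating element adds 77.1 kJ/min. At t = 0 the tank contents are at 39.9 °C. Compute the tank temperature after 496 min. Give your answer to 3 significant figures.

First-law balance (no shaft work): M c_p dT/dt = ṁ c_p (T_in − T) + 77.1.
τ = M/ṁ = 201.86 min; T_ss = T_in + Q̇/(ṁ c_p) = 25.2 + 77.1/(8.62·2.07) = 29.521 °C.
Solution: T(t) = T_ss + (T₀ − T_ss) e^(−t/τ).
T(496) = 29.521 + (10.379)·e^(−496/201.86) = 29.521 + (10.379)·0.085675 = 30.410 °C.

30.4 °C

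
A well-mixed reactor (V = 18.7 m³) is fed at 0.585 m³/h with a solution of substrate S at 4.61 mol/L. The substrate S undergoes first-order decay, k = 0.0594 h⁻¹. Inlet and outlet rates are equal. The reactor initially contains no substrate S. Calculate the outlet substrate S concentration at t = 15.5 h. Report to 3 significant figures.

Species balance: V dC/dt = Q C_in − Q C − k V C.
This is linear with rate a = Q/V + k = 0.090683 h⁻¹.
C_ss = Q C_in/(Q + kV) = 1.5903 mol/L; C(t) = C_ss + (C₀ − C_ss) e^(−a t).
C(15.5) = 1.5903 + (-1.5903)·e^(−0.090683·15.5) = 1.5903 + (-1.5903)·0.24522 = 1.2003 mol/L.

1.20 mol/L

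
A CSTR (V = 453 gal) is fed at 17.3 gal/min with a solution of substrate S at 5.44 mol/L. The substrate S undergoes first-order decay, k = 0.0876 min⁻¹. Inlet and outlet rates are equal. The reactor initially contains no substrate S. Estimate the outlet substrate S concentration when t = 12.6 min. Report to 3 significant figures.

Accumulation = in − out − consumed: V dC/dt = Q C_in − Q C − k V C.
This is linear with rate a = Q/V + k = 0.12579 min⁻¹.
C_ss = Q C_in/(Q + kV) = 1.6516 mol/L; C(t) = C_ss + (C₀ − C_ss) e^(−a t).
C(12.6) = 1.6516 + (-1.6516)·e^(−0.12579·12.6) = 1.6516 + (-1.6516)·0.20496 = 1.3131 mol/L.

1.31 mol/L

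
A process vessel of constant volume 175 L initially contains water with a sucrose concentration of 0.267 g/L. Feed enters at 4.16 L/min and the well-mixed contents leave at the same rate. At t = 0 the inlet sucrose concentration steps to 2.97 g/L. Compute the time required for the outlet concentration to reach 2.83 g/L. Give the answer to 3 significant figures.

Species balance: V dC/dt = Q(C_in − C) ⇒ τ = V/Q = 42.067 min.
C(t) = C_in + (C₀ − C_in) e^(−t/τ). Set C = 2.83 and solve for t:
e^(−t/τ) = (C − C_in)/(C₀ − C_in) = (2.83 − 2.97)/(0.267 − 2.97) = 0.051794
t = −τ ln(…) = 42.067 × 2.9605 = 124.54 min.

125 min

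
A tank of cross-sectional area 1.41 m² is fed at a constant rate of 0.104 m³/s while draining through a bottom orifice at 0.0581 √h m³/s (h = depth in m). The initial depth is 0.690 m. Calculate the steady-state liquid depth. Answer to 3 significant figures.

Level balance: A dh/dt = 0.104 − 0.0581 √h. Setting dh/dt = 0:
Q_in = 0.0581 √h_ss ⇒ √h_ss = 0.104/0.0581 = 1.7900.
h_ss = 1.7900² = 3.2042 m. (Since h₀ = 0.690 m < h_ss, the level will rise toward this value.)

3.20 m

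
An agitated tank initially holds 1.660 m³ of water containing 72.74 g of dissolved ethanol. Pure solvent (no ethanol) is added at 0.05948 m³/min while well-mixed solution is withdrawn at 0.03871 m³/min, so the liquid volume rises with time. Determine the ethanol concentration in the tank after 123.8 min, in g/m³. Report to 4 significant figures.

Let m(t) be the amount of ethanol. Volume: V(t) = V₀ + (Q_in − Q_out) t = 1.660 + 0.0207700 t; V(123.8) = 4.23133 m³.
Solute balance: dm/dt = 0 − Q_out C = −Q_out m/V(t).
dm/m = −Q_out dt/(V₀ + 0.0207700 t); integrating gives ln(m/m₀) = −(Q_out/(Q_in−Q_out)) ln(V/V₀).
m = m₀ (V₀/V)^(Q_out/(Q_in−Q_out)) = 72.74 × (1.660/4.23133)^(1.86375) = 12.7176 g.
C = m/V = 12.7176/4.23133 = 3.00559 g/m³.

3.006 g/m³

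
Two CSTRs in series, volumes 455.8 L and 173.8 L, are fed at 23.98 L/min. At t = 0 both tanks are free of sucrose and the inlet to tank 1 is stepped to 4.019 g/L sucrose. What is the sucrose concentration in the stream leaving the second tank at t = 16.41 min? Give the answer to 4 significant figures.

1.537 g/L

Species balance on tank i: dCᵢ/dt = (Cᵢ₋₁ − Cᵢ)/τᵢ with τᵢ = Vᵢ/Q.
τ₁ = 455.8/23.98 = 19.0075 min; τ₂ = 173.8/23.98 = 7.24771 min.
Tank 1: C₁ = C_in(1 − e^(−t/τ₁)). Tank 2 (τ₁ ≠ τ₂): C₂ = C_in[1 − (τ₁ e^(−t/τ₁) − τ₂ e^(−t/τ₂))/(τ₁ − τ₂)].
At t = 16.41: e^(−t/τ₁) = 0.421750, e^(−t/τ₂) = 0.103917.
C₂ = 4.019·[1 − (19.0075·0.421750 − 7.24771·0.103917)/(11.7598)] = 4.019·0.382366 = 1.53673 g/L.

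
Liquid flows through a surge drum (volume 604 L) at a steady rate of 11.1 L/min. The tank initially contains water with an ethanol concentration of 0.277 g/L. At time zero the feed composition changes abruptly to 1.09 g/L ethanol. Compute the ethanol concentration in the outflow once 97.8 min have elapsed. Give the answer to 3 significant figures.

0.955 g/L

Species balance on the tank: V dC/dt = Q(C_in − C).
So dC/dt = (C_in − C)/τ with τ = V/Q = 604/11.1 = 54.414 min.
This is linear first-order; C(t) = C_in + (C₀ − C_in) e^(−t/τ).
C(97.8) = 1.09 + (0.277 − 1.09)·e^(−97.8/54.414) = 1.09 + (-0.81300)·0.16574 = 0.95525 g/L.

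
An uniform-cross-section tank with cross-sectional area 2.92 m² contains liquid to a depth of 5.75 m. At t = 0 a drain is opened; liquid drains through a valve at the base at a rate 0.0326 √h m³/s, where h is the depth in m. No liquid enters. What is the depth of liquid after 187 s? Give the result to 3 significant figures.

1.83 m

Accumulation of liquid (constant cross-section A): A dh/dt = −0.0326 √h.
Separate and integrate: 2(√h − √h₀) = −(0.0326/A) t.
√h = √5.75 − 0.0326·187/(2·2.92) = 2.3979 − 1.0439 = 1.3540.
h = 1.3540² = 1.8334 m.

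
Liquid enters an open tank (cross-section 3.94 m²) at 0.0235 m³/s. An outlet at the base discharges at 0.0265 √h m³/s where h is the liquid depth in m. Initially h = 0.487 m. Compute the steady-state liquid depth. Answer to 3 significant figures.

A dh/dt = Q_in − 0.0265 √h. Steady state requires inflow = outflow:
Q_in = 0.0265 √h_ss ⇒ √h_ss = 0.0235/0.0265 = 0.88679.
h_ss = 0.88679² = 0.78640 m. (Since h₀ = 0.487 m < h_ss, the level will rise toward this value.)

0.786 m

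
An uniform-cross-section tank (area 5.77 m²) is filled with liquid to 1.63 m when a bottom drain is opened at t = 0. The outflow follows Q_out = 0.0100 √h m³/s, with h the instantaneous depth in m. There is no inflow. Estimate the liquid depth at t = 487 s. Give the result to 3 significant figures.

Accumulation of liquid (constant cross-section A): A dh/dt = −0.0100 √h.
Separate and integrate: 2(√h − √h₀) = −(0.0100/A) t.
√h = √1.63 − 0.0100·487/(2·5.77) = 1.2767 − 0.42201 = 0.85470.
h = 0.85470² = 0.73052 m.

0.731 m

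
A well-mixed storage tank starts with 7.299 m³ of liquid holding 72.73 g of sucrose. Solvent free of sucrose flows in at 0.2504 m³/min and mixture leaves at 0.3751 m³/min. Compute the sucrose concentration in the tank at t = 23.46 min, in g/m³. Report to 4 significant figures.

3.563 g/m³

Total volume: dV/dt = Q_in − Q_out = -0.124700 m³/min, so V(t) = 7.299 − 0.124700 t and V(23.46) = 4.37354 m³.
Species balance (pure solvent in): dm/dt = −Q_out · m/V(t).
Separate: dm/m = −Q_out dt/V(t) ⇒ ln(m/m₀) = −(Q_out/(Q_in−Q_out)) ln(V/V₀).
m = m₀ (V₀/V)^(Q_out/(Q_in−Q_out)) = 72.73 × (7.299/4.37354)^(-3.00802) = 15.5825 g.
C = m/V = 15.5825/4.37354 = 3.56292 g/m³.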